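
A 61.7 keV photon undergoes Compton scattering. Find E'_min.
49.6984 keV (at θ = 180°)

The scattered photon has minimum energy when its wavelength is maximum, i.e., when the Compton shift Δλ = λ_C(1 − cos θ) is maximum. This occurs at θ = 180° (backscattering), giving Δλ_max = 2λ_C = 4.8526 pm.

Initial wavelength: λ₀ = hc/E₀ = 20.0947 pm
Maximum final wavelength: λ'_max = λ₀ + 2λ_C = 20.0947 + 4.8526 = 24.9473 pm
Minimum final energy: E'_min = hc/λ'_max = 49.6984 keV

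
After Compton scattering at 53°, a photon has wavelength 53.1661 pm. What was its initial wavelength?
52.2000 pm

From λ' = λ + Δλ, we have λ = λ' - Δλ

First calculate the Compton shift:
Δλ = λ_C(1 - cos θ)
Δλ = 2.4263 × (1 - cos(53°))
Δλ = 2.4263 × 0.3982
Δλ = 0.9661 pm

Initial wavelength:
λ = λ' - Δλ
λ = 53.1661 - 0.9661
λ = 52.2000 pm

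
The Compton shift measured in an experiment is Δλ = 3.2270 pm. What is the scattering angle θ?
109.27°

From the Compton formula Δλ = λ_C(1 - cos θ), we can solve for θ:

cos θ = 1 - Δλ/λ_C

Given:
- Δλ = 3.2270 pm
- λ_C = h/(m_e·c) ≈ 2.42631024 pm

cos θ = 1 - 3.2270/2.42631024
cos θ = 1 - 1.330003
cos θ = -0.330003

θ = arccos(-0.330003)
θ = 109.27°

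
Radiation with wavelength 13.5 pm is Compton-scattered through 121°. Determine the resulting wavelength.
17.1760 pm

Using the Compton scattering formula:
λ' = λ + Δλ = λ + λ_C(1 - cos θ)

Given:
- Initial wavelength λ = 13.5 pm
- Scattering angle θ = 121°
- Compton wavelength λ_C ≈ 2.4263 pm

Calculate the shift:
Δλ = 2.4263 × (1 - cos(121°))
Δλ = 2.4263 × 1.5150
Δλ = 3.6760 pm

Final wavelength:
λ' = 13.5 + 3.6760 = 17.1760 pm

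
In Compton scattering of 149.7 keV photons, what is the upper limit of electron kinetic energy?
55.3063 keV

Maximum energy transfer occurs at θ = 180° (backscattering).

Initial photon: E₀ = 149.7 keV → λ₀ = 8.2822 pm

Maximum Compton shift (at 180°):
Δλ_max = 2λ_C = 2 × 2.4263 = 4.8526 pm

Final wavelength:
λ' = 8.2822 + 4.8526 = 13.1348 pm

Minimum photon energy (maximum energy to electron):
E'_min = hc/λ' = 94.3937 keV

Maximum electron kinetic energy:
K_max = E₀ - E'_min = 149.7000 - 94.3937 = 55.3063 keV

(Intermediate values are shown rounded; full precision is carried through to the final answer.)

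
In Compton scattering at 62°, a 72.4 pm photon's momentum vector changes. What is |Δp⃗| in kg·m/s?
9.3460e-24 kg·m/s

Photon momentum magnitude is p = h/λ.

Initial momentum:
p₀ = h/λ = 6.6261e-34/7.2400e-11 = 9.1520e-24 kg·m/s

After scattering:
λ' = λ + Δλ = 72.4 + 1.2872 = 73.6872 pm
p' = h/λ' = 6.6261e-34/7.3687e-11 = 8.9922e-24 kg·m/s

Momentum is a vector; the scattered photon's direction makes angle θ = 62° with the incident direction. The magnitude of the vector change Δp⃗ = p⃗₀ − p⃗' is found from the law of cosines:
|Δp⃗|² = p₀² + p'² − 2p₀p'cos θ
|Δp⃗|² = (9.1520e-24)² + (8.9922e-24)² − 2·9.1520e-24·8.9922e-24·cos(62°)
|Δp⃗| = 9.3460e-24 kg·m/s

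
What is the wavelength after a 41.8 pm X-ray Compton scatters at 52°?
42.7325 pm

Using the Compton scattering formula:
λ' = λ + Δλ = λ + λ_C(1 - cos θ)

Given:
- Initial wavelength λ = 41.8 pm
- Scattering angle θ = 52°
- Compton wavelength λ_C ≈ 2.4263 pm

Calculate the shift:
Δλ = 2.4263 × (1 - cos(52°))
Δλ = 2.4263 × 0.3843
Δλ = 0.9325 pm

Final wavelength:
λ' = 41.8 + 0.9325 = 42.7325 pm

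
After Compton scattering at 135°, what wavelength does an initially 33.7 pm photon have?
37.8420 pm

Using the Compton formula: λ' = λ + λ_C(1 − cos θ)

For θ = 135°, cos θ = -√2/2 (exact) ≈ -0.7071, so:
1 − cos 135° = 1 − (-√2/2) ≈ 1.7071

Δλ = λ_C × 1.7071 = 2.4263 × 1.7071 = 4.1420 pm

λ' = 33.7 + 4.1420 = 37.8420 pm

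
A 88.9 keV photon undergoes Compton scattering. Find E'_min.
65.9522 keV (at θ = 180°)

The scattered photon has minimum energy when its wavelength is maximum, i.e., when the Compton shift Δλ = λ_C(1 − cos θ) is maximum. This occurs at θ = 180° (backscattering), giving Δλ_max = 2λ_C = 4.8526 pm.

Initial wavelength: λ₀ = hc/E₀ = 13.9465 pm
Maximum final wavelength: λ'_max = λ₀ + 2λ_C = 13.9465 + 4.8526 = 18.7991 pm
Minimum final energy: E'_min = hc/λ'_max = 65.9522 keV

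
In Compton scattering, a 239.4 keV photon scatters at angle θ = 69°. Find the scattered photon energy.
184.0688 keV

First convert energy to wavelength:
λ = hc/E, with hc ≈ 1239.842 keV·pm (i.e. 1239.842 eV·nm)

For E = 239.4 keV = 239400 eV:
λ = 1239.842 keV·pm / 239.4 keV
λ = 5.1790 pm

Calculate the Compton shift:
Δλ = λ_C(1 - cos(69°)) = 2.4263 × 0.6416
Δλ = 1.5568 pm

Final wavelength:
λ' = 5.1790 + 1.5568 = 6.7358 pm

Final energy:
E' = hc/λ' = 1239.842 / 6.7358 = 184.0688 keV

(Intermediate values are shown rounded; full precision is carried through to the final answer.)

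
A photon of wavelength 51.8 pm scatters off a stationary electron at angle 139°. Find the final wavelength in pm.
56.0575 pm

Using the Compton scattering formula:
λ' = λ + Δλ = λ + λ_C(1 - cos θ)

Given:
- Initial wavelength λ = 51.8 pm
- Scattering angle θ = 139°
- Compton wavelength λ_C ≈ 2.4263 pm

Calculate the shift:
Δλ = 2.4263 × (1 - cos(139°))
Δλ = 2.4263 × 1.7547
Δλ = 4.2575 pm

Final wavelength:
λ' = 51.8 + 4.2575 = 56.0575 pm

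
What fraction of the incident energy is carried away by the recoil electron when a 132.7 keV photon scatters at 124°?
0.2882 (or 28.82%)

Calculate initial and final photon energies:

Initial: E₀ = 132.7 keV → λ₀ = 9.3432 pm
Compton shift: Δλ = 3.7831 pm
Final wavelength: λ' = 13.1263 pm
Final energy: E' = 94.4549 keV

Fractional energy loss:
(E₀ - E')/E₀ = (132.7000 - 94.4549)/132.7000
= 38.2451/132.7000
= 0.2882
= 28.82%

(Intermediate values are shown rounded; full precision is carried through to the final answer.)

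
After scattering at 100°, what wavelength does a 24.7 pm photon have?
27.5476 pm

Using the Compton scattering formula:
λ' = λ + Δλ = λ + λ_C(1 - cos θ)

Given:
- Initial wavelength λ = 24.7 pm
- Scattering angle θ = 100°
- Compton wavelength λ_C ≈ 2.4263 pm

Calculate the shift:
Δλ = 2.4263 × (1 - cos(100°))
Δλ = 2.4263 × 1.1736
Δλ = 2.8476 pm

Final wavelength:
λ' = 24.7 + 2.8476 = 27.5476 pm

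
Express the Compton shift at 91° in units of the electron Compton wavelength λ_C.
1.0175 λ_C

The Compton shift formula is:
Δλ = λ_C(1 - cos θ)

Dividing both sides by λ_C:
Δλ/λ_C = 1 - cos θ

For θ = 91°:
Δλ/λ_C = 1 - cos(91°)
Δλ/λ_C = 1 - -0.0175
Δλ/λ_C = 1.0175

This means the shift is 1.0175 × λ_C = 2.4687 pm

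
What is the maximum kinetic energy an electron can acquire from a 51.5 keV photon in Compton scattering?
8.6393 keV

Maximum energy transfer occurs at θ = 180° (backscattering).

Initial photon: E₀ = 51.5 keV → λ₀ = 24.0746 pm

Maximum Compton shift (at 180°):
Δλ_max = 2λ_C = 2 × 2.4263 = 4.8526 pm

Final wavelength:
λ' = 24.0746 + 4.8526 = 28.9272 pm

Minimum photon energy (maximum energy to electron):
E'_min = hc/λ' = 42.8607 keV

Maximum electron kinetic energy:
K_max = E₀ - E'_min = 51.5000 - 42.8607 = 8.6393 keV

(Intermediate values are shown rounded; full precision is carried through to the final answer.)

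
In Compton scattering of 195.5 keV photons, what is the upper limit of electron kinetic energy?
84.7457 keV

Maximum energy transfer occurs at θ = 180° (backscattering).

Initial photon: E₀ = 195.5 keV → λ₀ = 6.3419 pm

Maximum Compton shift (at 180°):
Δλ_max = 2λ_C = 2 × 2.4263 = 4.8526 pm

Final wavelength:
λ' = 6.3419 + 4.8526 = 11.1945 pm

Minimum photon energy (maximum energy to electron):
E'_min = hc/λ' = 110.7543 keV

Maximum electron kinetic energy:
K_max = E₀ - E'_min = 195.5000 - 110.7543 = 84.7457 keV

(Intermediate values are shown rounded; full precision is carried through to the final answer.)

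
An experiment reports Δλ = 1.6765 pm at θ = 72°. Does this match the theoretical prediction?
Yes, consistent

Calculate the expected shift for θ = 72°:

Δλ_expected = λ_C(1 - cos(72°))
Δλ_expected = 2.4263 × (1 - cos(72°))
Δλ_expected = 2.4263 × 0.6910
Δλ_expected = 1.6765 pm

Given shift: 1.6765 pm
Expected shift: 1.6765 pm
Difference: 0.0000 pm

The values match. This is consistent with Compton scattering at the stated angle.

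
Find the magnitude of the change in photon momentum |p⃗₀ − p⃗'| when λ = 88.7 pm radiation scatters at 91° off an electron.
1.0513e-23 kg·m/s

Photon momentum magnitude is p = h/λ.

Initial momentum:
p₀ = h/λ = 6.6261e-34/8.8700e-11 = 7.4702e-24 kg·m/s

After scattering:
λ' = λ + Δλ = 88.7 + 2.4687 = 91.1687 pm
p' = h/λ' = 6.6261e-34/9.1169e-11 = 7.2679e-24 kg·m/s

Momentum is a vector; the scattered photon's direction makes angle θ = 91° with the incident direction. The magnitude of the vector change Δp⃗ = p⃗₀ − p⃗' is found from the law of cosines:
|Δp⃗|² = p₀² + p'² − 2p₀p'cos θ
|Δp⃗|² = (7.4702e-24)² + (7.2679e-24)² − 2·7.4702e-24·7.2679e-24·cos(91°)
|Δp⃗| = 1.0513e-23 kg·m/s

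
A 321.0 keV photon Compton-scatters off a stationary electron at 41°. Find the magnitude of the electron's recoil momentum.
1.1417e-22 kg·m/s

The electron is initially at rest, so by conservation of momentum:
p⃗_e = p⃗₀ − p⃗'  (incident photon momentum minus scattered photon momentum)

Photon momentum magnitudes (p = h/λ = E/c):
λ₀ = hc/E₀ = 3.8624 pm → p₀ = h/λ₀ = 1.7155e-22 kg·m/s
Δλ = λ_C(1 − cos 41°) = 0.5952 pm
λ' = 4.4576 pm → p' = h/λ' = 1.4865e-22 kg·m/s

The scattered photon makes angle θ = 41° with the incident direction, so by the law of cosines:
|p⃗_e|² = p₀² + p'² − 2p₀p'cos θ
|p⃗_e|² = (1.7155e-22)² + (1.4865e-22)² − 2·1.7155e-22·1.4865e-22·cos(41°)
|p⃗_e| = 1.1417e-22 kg·m/s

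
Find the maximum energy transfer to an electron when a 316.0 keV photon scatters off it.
174.7263 keV

Maximum energy transfer occurs at θ = 180° (backscattering).

Initial photon: E₀ = 316.0 keV → λ₀ = 3.9236 pm

Maximum Compton shift (at 180°):
Δλ_max = 2λ_C = 2 × 2.4263 = 4.8526 pm

Final wavelength:
λ' = 3.9236 + 4.8526 = 8.7762 pm

Minimum photon energy (maximum energy to electron):
E'_min = hc/λ' = 141.2737 keV

Maximum electron kinetic energy:
K_max = E₀ - E'_min = 316.0000 - 141.2737 = 174.7263 keV

(Intermediate values are shown rounded; full precision is carried through to the final answer.)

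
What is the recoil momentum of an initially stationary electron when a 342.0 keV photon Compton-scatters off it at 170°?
2.6044e-22 kg·m/s

The electron is initially at rest, so by conservation of momentum:
p⃗_e = p⃗₀ − p⃗'  (incident photon momentum minus scattered photon momentum)

Photon momentum magnitudes (p = h/λ = E/c):
λ₀ = hc/E₀ = 3.6253 pm → p₀ = h/λ₀ = 1.8277e-22 kg·m/s
Δλ = λ_C(1 − cos 170°) = 4.8158 pm
λ' = 8.4410 pm → p' = h/λ' = 7.8498e-23 kg·m/s

The scattered photon makes angle θ = 170° with the incident direction, so by the law of cosines:
|p⃗_e|² = p₀² + p'² − 2p₀p'cos θ
|p⃗_e|² = (1.8277e-22)² + (7.8498e-23)² − 2·1.8277e-22·7.8498e-23·cos(170°)
|p⃗_e| = 2.6044e-22 kg·m/s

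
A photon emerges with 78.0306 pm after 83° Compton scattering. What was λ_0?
75.9000 pm

From λ' = λ + Δλ, we have λ = λ' - Δλ

First calculate the Compton shift:
Δλ = λ_C(1 - cos θ)
Δλ = 2.4263 × (1 - cos(83°))
Δλ = 2.4263 × 0.8781
Δλ = 2.1306 pm

Initial wavelength:
λ = λ' - Δλ
λ = 78.0306 - 2.1306
λ = 75.9000 pm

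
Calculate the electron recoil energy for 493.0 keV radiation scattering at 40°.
90.7858 keV

By energy conservation: K_e = E_initial - E_final

First find the scattered photon energy:
Initial wavelength: λ = hc/E = 2.5149 pm
Compton shift: Δλ = λ_C(1 - cos(40°)) = 0.5676 pm
Final wavelength: λ' = 2.5149 + 0.5676 = 3.0825 pm
Final photon energy: E' = hc/λ' = 402.2142 keV

Electron kinetic energy:
K_e = E - E' = 493.0000 - 402.2142 = 90.7858 keV

(Intermediate values are shown rounded; full precision is carried through to the final answer.)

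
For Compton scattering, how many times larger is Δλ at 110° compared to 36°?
110° produces the larger shift by a factor of 7.027

Calculate both shifts using Δλ = λ_C(1 - cos θ):

For θ₁ = 36°:
Δλ₁ = 2.4263 × (1 - cos(36°))
Δλ₁ = 2.4263 × 0.1910
Δλ₁ = 0.4634 pm

For θ₂ = 110°:
Δλ₂ = 2.4263 × (1 - cos(110°))
Δλ₂ = 2.4263 × 1.3420
Δλ₂ = 3.2562 pm

The 110° angle produces the larger shift.
Ratio: 3.2562/0.4634 = 7.027

(Intermediate values are shown rounded; full precision is carried through to the final answer.)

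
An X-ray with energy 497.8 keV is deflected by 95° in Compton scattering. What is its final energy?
241.7591 keV

First convert energy to wavelength:
λ = hc/E, with hc ≈ 1239.842 keV·pm (i.e. 1239.842 eV·nm)

For E = 497.8 keV = 497800 eV:
λ = 1239.842 keV·pm / 497.8 keV
λ = 2.4906 pm

Calculate the Compton shift:
Δλ = λ_C(1 - cos(95°)) = 2.4263 × 1.0872
Δλ = 2.6378 pm

Final wavelength:
λ' = 2.4906 + 2.6378 = 5.1284 pm

Final energy:
E' = hc/λ' = 1239.842 / 5.1284 = 241.7591 keV

(Intermediate values are shown rounded; full precision is carried through to the final answer.)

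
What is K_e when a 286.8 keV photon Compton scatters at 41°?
34.7058 keV

By energy conservation: K_e = E_initial - E_final

First find the scattered photon energy:
Initial wavelength: λ = hc/E = 4.3230 pm
Compton shift: Δλ = λ_C(1 - cos(41°)) = 0.5952 pm
Final wavelength: λ' = 4.3230 + 0.5952 = 4.9182 pm
Final photon energy: E' = hc/λ' = 252.0942 keV

Electron kinetic energy:
K_e = E - E' = 286.8000 - 252.0942 = 34.7058 keV

(Intermediate values are shown rounded; full precision is carried through to the final answer.)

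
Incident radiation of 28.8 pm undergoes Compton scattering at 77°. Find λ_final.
30.6805 pm

Using the Compton scattering formula:
λ' = λ + Δλ = λ + λ_C(1 - cos θ)

Given:
- Initial wavelength λ = 28.8 pm
- Scattering angle θ = 77°
- Compton wavelength λ_C ≈ 2.4263 pm

Calculate the shift:
Δλ = 2.4263 × (1 - cos(77°))
Δλ = 2.4263 × 0.7750
Δλ = 1.8805 pm

Final wavelength:
λ' = 28.8 + 1.8805 = 30.6805 pm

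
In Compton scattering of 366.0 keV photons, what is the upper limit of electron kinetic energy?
215.5368 keV

Maximum energy transfer occurs at θ = 180° (backscattering).

Initial photon: E₀ = 366.0 keV → λ₀ = 3.3875 pm

Maximum Compton shift (at 180°):
Δλ_max = 2λ_C = 2 × 2.4263 = 4.8526 pm

Final wavelength:
λ' = 3.3875 + 4.8526 = 8.2402 pm

Minimum photon energy (maximum energy to electron):
E'_min = hc/λ' = 150.4632 keV

Maximum electron kinetic energy:
K_max = E₀ - E'_min = 366.0000 - 150.4632 = 215.5368 keV

(Intermediate values are shown rounded; full precision is carried through to the final answer.)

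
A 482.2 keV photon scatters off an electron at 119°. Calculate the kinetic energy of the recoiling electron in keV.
281.3778 keV

By energy conservation: K_e = E_initial - E_final

First find the scattered photon energy:
Initial wavelength: λ = hc/E = 2.5712 pm
Compton shift: Δλ = λ_C(1 - cos(119°)) = 3.6026 pm
Final wavelength: λ' = 2.5712 + 3.6026 = 6.1738 pm
Final photon energy: E' = hc/λ' = 200.8222 keV

Electron kinetic energy:
K_e = E - E' = 482.2000 - 200.8222 = 281.3778 keV

(Intermediate values are shown rounded; full precision is carried through to the final answer.)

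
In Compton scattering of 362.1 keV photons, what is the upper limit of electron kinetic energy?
212.3001 keV

Maximum energy transfer occurs at θ = 180° (backscattering).

Initial photon: E₀ = 362.1 keV → λ₀ = 3.4240 pm

Maximum Compton shift (at 180°):
Δλ_max = 2λ_C = 2 × 2.4263 = 4.8526 pm

Final wavelength:
λ' = 3.4240 + 4.8526 = 8.2767 pm

Minimum photon energy (maximum energy to electron):
E'_min = hc/λ' = 149.7999 keV

Maximum electron kinetic energy:
K_max = E₀ - E'_min = 362.1000 - 149.7999 = 212.3001 keV

(Intermediate values are shown rounded; full precision is carried through to the final answer.)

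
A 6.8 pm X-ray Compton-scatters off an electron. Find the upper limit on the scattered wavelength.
11.6526 pm (at θ = 180°)

The Compton shift is Δλ = λ_C(1 − cos θ).

Since cos θ ranges from −1 to 1, the factor (1 − cos θ) ranges from 0 to 2; the maximum shift occurs at θ = 180° (backscattering):
Δλ_max = 2λ_C = 2 × 2.4263 pm = 4.8526 pm

Maximum scattered wavelength:
λ'_max = λ₀ + Δλ_max = 6.8 + 4.8526 = 11.6526 pm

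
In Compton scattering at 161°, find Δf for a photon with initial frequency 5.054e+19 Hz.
2.240e+19 Hz (decrease)

Convert frequency to wavelength (c = 299792458 m/s):
λ₀ = c/f₀ = 299792458/5.054e+19 = 5.9317859e-12 m = 5.9318 pm

Calculate Compton shift:
Δλ = λ_C(1 - cos(161°)) = 4.7204 pm

Final wavelength:
λ' = λ₀ + Δλ = 5.9318 + 4.7204 = 10.6522 pm

Final frequency:
f' = c/λ' = 299792458/1.0652218e-11 = 2.8143667e+19 Hz

Frequency shift (decrease):
Δf = f₀ - f' = 5.054e+19 - 2.8143667e+19 = 2.240e+19 Hz

(Intermediate values are shown rounded; full precision is carried through to the final answer.)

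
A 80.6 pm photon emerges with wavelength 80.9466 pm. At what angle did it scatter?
31.00°

First find the wavelength shift:
Δλ = λ' - λ = 80.9466 - 80.6 = 0.3466 pm

Using Δλ = λ_C(1 - cos θ), with λ_C = h/(m_e·c) ≈ 2.42631024 pm:
cos θ = 1 - Δλ/λ_C
cos θ = 1 - 0.3466/2.42631024
cos θ = 0.857149

θ = arccos(0.857149)
θ = 31.00°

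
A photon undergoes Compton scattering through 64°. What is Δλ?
1.3627 pm

Using the Compton scattering formula:
Δλ = λ_C(1 - cos θ)

where λ_C = h/(m_e·c) ≈ 2.4263 pm is the Compton wavelength of an electron.

For θ = 64°:
cos(64°) = 0.4384
1 - cos(64°) = 0.5616

Δλ = 2.4263 × 0.5616
Δλ = 1.3627 pm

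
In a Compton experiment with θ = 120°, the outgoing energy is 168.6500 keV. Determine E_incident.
333.9999 keV

Convert final energy to wavelength (hc ≈ 1239.842 keV·pm):
λ' = hc/E' = 1239.842 / 168.6500 = 7.3516 pm

Calculate the Compton shift:
Δλ = λ_C(1 - cos(120°))
Δλ = 2.4263 × (1 - cos(120°))
Δλ = 3.6395 pm

Initial wavelength:
λ = λ' - Δλ = 7.3516 - 3.6395 = 3.7121 pm

Initial energy:
E = hc/λ = 1239.842 / 3.7121 = 333.9999 keV

(Intermediate values are shown rounded; full precision is carried through to the final answer.)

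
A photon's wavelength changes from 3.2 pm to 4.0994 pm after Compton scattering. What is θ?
51.00°

First find the wavelength shift:
Δλ = λ' - λ = 4.0994 - 3.2 = 0.8994 pm

Using Δλ = λ_C(1 - cos θ), with λ_C = h/(m_e·c) ≈ 2.42631024 pm:
cos θ = 1 - Δλ/λ_C
cos θ = 1 - 0.8994/2.42631024
cos θ = 0.629314

θ = arccos(0.629314)
θ = 51.00°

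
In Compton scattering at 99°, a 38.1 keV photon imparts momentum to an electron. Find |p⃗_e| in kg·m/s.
2.9756e-23 kg·m/s

The electron is initially at rest, so by conservation of momentum:
p⃗_e = p⃗₀ − p⃗'  (incident photon momentum minus scattered photon momentum)

Photon momentum magnitudes (p = h/λ = E/c):
λ₀ = hc/E₀ = 32.5418 pm → p₀ = h/λ₀ = 2.0362e-23 kg·m/s
Δλ = λ_C(1 − cos 99°) = 2.8059 pm
λ' = 35.3477 pm → p' = h/λ' = 1.8745e-23 kg·m/s

The scattered photon makes angle θ = 99° with the incident direction, so by the law of cosines:
|p⃗_e|² = p₀² + p'² − 2p₀p'cos θ
|p⃗_e|² = (2.0362e-23)² + (1.8745e-23)² − 2·2.0362e-23·1.8745e-23·cos(99°)
|p⃗_e| = 2.9756e-23 kg·m/s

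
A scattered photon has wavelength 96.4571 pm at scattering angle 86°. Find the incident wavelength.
94.2000 pm

From λ' = λ + Δλ, we have λ = λ' - Δλ

First calculate the Compton shift:
Δλ = λ_C(1 - cos θ)
Δλ = 2.4263 × (1 - cos(86°))
Δλ = 2.4263 × 0.9302
Δλ = 2.2571 pm

Initial wavelength:
λ = λ' - Δλ
λ = 96.4571 - 2.2571
λ = 94.2000 pm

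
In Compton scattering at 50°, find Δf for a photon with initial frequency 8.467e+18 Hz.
2.023e+17 Hz (decrease)

Convert frequency to wavelength (c = 299792458 m/s):
λ₀ = c/f₀ = 299792458/8.467e+18 = 3.5407164e-11 m = 35.4072 pm

Calculate Compton shift:
Δλ = λ_C(1 - cos(50°)) = 0.8667 pm

Final wavelength:
λ' = λ₀ + Δλ = 35.4072 + 0.8667 = 36.2739 pm

Final frequency:
f' = c/λ' = 299792458/3.6273872e-11 = 8.2646941e+18 Hz

Frequency shift (decrease):
Δf = f₀ - f' = 8.467e+18 - 8.2646941e+18 = 2.023e+17 Hz

(Intermediate values are shown rounded; full precision is carried through to the final answer.)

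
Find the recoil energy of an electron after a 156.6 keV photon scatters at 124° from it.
50.6337 keV

By energy conservation: K_e = E_initial - E_final

First find the scattered photon energy:
Initial wavelength: λ = hc/E = 7.9173 pm
Compton shift: Δλ = λ_C(1 - cos(124°)) = 3.7831 pm
Final wavelength: λ' = 7.9173 + 3.7831 = 11.7003 pm
Final photon energy: E' = hc/λ' = 105.9663 keV

Electron kinetic energy:
K_e = E - E' = 156.6000 - 105.9663 = 50.6337 keV

(Intermediate values are shown rounded; full precision is carried through to the final answer.)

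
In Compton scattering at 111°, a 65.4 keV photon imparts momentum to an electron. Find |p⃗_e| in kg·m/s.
5.3424e-23 kg·m/s

The electron is initially at rest, so by conservation of momentum:
p⃗_e = p⃗₀ − p⃗'  (incident photon momentum minus scattered photon momentum)

Photon momentum magnitudes (p = h/λ = E/c):
λ₀ = hc/E₀ = 18.9578 pm → p₀ = h/λ₀ = 3.4952e-23 kg·m/s
Δλ = λ_C(1 − cos 111°) = 3.2958 pm
λ' = 22.2537 pm → p' = h/λ' = 2.9775e-23 kg·m/s

The scattered photon makes angle θ = 111° with the incident direction, so by the law of cosines:
|p⃗_e|² = p₀² + p'² − 2p₀p'cos θ
|p⃗_e|² = (3.4952e-23)² + (2.9775e-23)² − 2·3.4952e-23·2.9775e-23·cos(111°)
|p⃗_e| = 5.3424e-23 kg·m/s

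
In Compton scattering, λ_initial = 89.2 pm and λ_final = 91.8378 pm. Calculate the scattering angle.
95.00°

First find the wavelength shift:
Δλ = λ' - λ = 91.8378 - 89.2 = 2.6378 pm

Using Δλ = λ_C(1 - cos θ), with λ_C = h/(m_e·c) ≈ 2.42631024 pm:
cos θ = 1 - Δλ/λ_C
cos θ = 1 - 2.6378/2.42631024
cos θ = -0.087165

θ = arccos(-0.087165)
θ = 95.00°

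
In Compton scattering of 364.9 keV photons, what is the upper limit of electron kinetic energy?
214.6230 keV

Maximum energy transfer occurs at θ = 180° (backscattering).

Initial photon: E₀ = 364.9 keV → λ₀ = 3.3978 pm

Maximum Compton shift (at 180°):
Δλ_max = 2λ_C = 2 × 2.4263 = 4.8526 pm

Final wavelength:
λ' = 3.3978 + 4.8526 = 8.2504 pm

Minimum photon energy (maximum energy to electron):
E'_min = hc/λ' = 150.2770 keV

Maximum electron kinetic energy:
K_max = E₀ - E'_min = 364.9000 - 150.2770 = 214.6230 keV

(Intermediate values are shown rounded; full precision is carried through to the final answer.)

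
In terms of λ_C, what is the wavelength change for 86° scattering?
0.9302 λ_C

The Compton shift formula is:
Δλ = λ_C(1 - cos θ)

Dividing both sides by λ_C:
Δλ/λ_C = 1 - cos θ

For θ = 86°:
Δλ/λ_C = 1 - cos(86°)
Δλ/λ_C = 1 - 0.0698
Δλ/λ_C = 0.9302

This means the shift is 0.9302 × λ_C = 2.2571 pm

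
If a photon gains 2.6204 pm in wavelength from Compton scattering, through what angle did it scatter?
94.59°

From the Compton formula Δλ = λ_C(1 - cos θ), we can solve for θ:

cos θ = 1 - Δλ/λ_C

Given:
- Δλ = 2.6204 pm
- λ_C = h/(m_e·c) ≈ 2.42631024 pm

cos θ = 1 - 2.6204/2.42631024
cos θ = 1 - 1.079994
cos θ = -0.079994

θ = arccos(-0.079994)
θ = 94.59°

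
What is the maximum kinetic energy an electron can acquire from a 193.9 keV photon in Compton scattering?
83.6610 keV

Maximum energy transfer occurs at θ = 180° (backscattering).

Initial photon: E₀ = 193.9 keV → λ₀ = 6.3942 pm

Maximum Compton shift (at 180°):
Δλ_max = 2λ_C = 2 × 2.4263 = 4.8526 pm

Final wavelength:
λ' = 6.3942 + 4.8526 = 11.2469 pm

Minimum photon energy (maximum energy to electron):
E'_min = hc/λ' = 110.2390 keV

Maximum electron kinetic energy:
K_max = E₀ - E'_min = 193.9000 - 110.2390 = 83.6610 keV

(Intermediate values are shown rounded; full precision is carried through to the final answer.)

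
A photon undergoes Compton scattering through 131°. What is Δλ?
4.0181 pm

Using the Compton scattering formula:
Δλ = λ_C(1 - cos θ)

where λ_C = h/(m_e·c) ≈ 2.4263 pm is the Compton wavelength of an electron.

For θ = 131°:
cos(131°) = -0.6561
1 - cos(131°) = 1.6561

Δλ = 2.4263 × 1.6561
Δλ = 4.0181 pm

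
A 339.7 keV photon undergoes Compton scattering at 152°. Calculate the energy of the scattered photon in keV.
150.8612 keV

First convert energy to wavelength:
λ = hc/E, with hc ≈ 1239.842 keV·pm (i.e. 1239.842 eV·nm)

For E = 339.7 keV = 339700 eV:
λ = 1239.842 keV·pm / 339.7 keV
λ = 3.6498 pm

Calculate the Compton shift:
Δλ = λ_C(1 - cos(152°)) = 2.4263 × 1.8829
Δλ = 4.5686 pm

Final wavelength:
λ' = 3.6498 + 4.5686 = 8.2184 pm

Final energy:
E' = hc/λ' = 1239.842 / 8.2184 = 150.8612 keV

(Intermediate values are shown rounded; full precision is carried through to the final answer.)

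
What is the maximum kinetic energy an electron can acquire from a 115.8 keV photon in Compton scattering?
36.1154 keV

Maximum energy transfer occurs at θ = 180° (backscattering).

Initial photon: E₀ = 115.8 keV → λ₀ = 10.7068 pm

Maximum Compton shift (at 180°):
Δλ_max = 2λ_C = 2 × 2.4263 = 4.8526 pm

Final wavelength:
λ' = 10.7068 + 4.8526 = 15.5594 pm

Minimum photon energy (maximum energy to electron):
E'_min = hc/λ' = 79.6846 keV

Maximum electron kinetic energy:
K_max = E₀ - E'_min = 115.8000 - 79.6846 = 36.1154 keV

(Intermediate values are shown rounded; full precision is carried through to the final answer.)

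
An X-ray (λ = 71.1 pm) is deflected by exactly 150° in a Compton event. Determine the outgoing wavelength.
75.6276 pm

Using the Compton formula: λ' = λ + λ_C(1 − cos θ)

For θ = 150°, cos θ = -√3/2 (exact) ≈ -0.8660, so:
1 − cos 150° = 1 − (-√3/2) ≈ 1.8660

Δλ = λ_C × 1.8660 = 2.4263 × 1.8660 = 4.5276 pm

λ' = 71.1 + 4.5276 = 75.6276 pm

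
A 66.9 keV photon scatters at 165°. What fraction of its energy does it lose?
0.2047 (or 20.47%)

Calculate initial and final photon energies:

Initial: E₀ = 66.9 keV → λ₀ = 18.5328 pm
Compton shift: Δλ = 4.7699 pm
Final wavelength: λ' = 23.3027 pm
Final energy: E' = 53.2059 keV

Fractional energy loss:
(E₀ - E')/E₀ = (66.9000 - 53.2059)/66.9000
= 13.6941/66.9000
= 0.2047
= 20.47%

(Intermediate values are shown rounded; full precision is carried through to the final answer.)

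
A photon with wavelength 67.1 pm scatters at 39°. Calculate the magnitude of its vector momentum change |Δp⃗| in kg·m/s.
6.5667e-24 kg·m/s

Photon momentum magnitude is p = h/λ.

Initial momentum:
p₀ = h/λ = 6.6261e-34/6.7100e-11 = 9.8749e-24 kg·m/s

After scattering:
λ' = λ + Δλ = 67.1 + 0.5407 = 67.6407 pm
p' = h/λ' = 6.6261e-34/6.7641e-11 = 9.7960e-24 kg·m/s

Momentum is a vector; the scattered photon's direction makes angle θ = 39° with the incident direction. The magnitude of the vector change Δp⃗ = p⃗₀ − p⃗' is found from the law of cosines:
|Δp⃗|² = p₀² + p'² − 2p₀p'cos θ
|Δp⃗|² = (9.8749e-24)² + (9.7960e-24)² − 2·9.8749e-24·9.7960e-24·cos(39°)
|Δp⃗| = 6.5667e-24 kg·m/s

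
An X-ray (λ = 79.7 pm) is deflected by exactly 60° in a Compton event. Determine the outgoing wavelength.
80.9132 pm

Using the Compton formula: λ' = λ + λ_C(1 − cos θ)

For θ = 60°, cos θ = 1/2 (exact) = 0.5000, so:
1 − cos 60° = 1 − (1/2) = 0.5000

Δλ = λ_C × 0.5000 = 2.4263 × 0.5000 = 1.2132 pm

λ' = 79.7 + 1.2132 = 80.9132 pm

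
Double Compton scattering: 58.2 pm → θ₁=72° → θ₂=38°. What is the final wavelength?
60.3909 pm

Apply Compton shift twice:

First scattering at θ₁ = 72°:
Δλ₁ = λ_C(1 - cos(72°))
Δλ₁ = 2.4263 × 0.6910
Δλ₁ = 1.6765 pm

After first scattering:
λ₁ = 58.2 + 1.6765 = 59.8765 pm

Second scattering at θ₂ = 38°:
Δλ₂ = λ_C(1 - cos(38°))
Δλ₂ = 2.4263 × 0.2120
Δλ₂ = 0.5144 pm

Final wavelength:
λ₂ = 59.8765 + 0.5144 = 60.3909 pm

Total shift: Δλ_total = 1.6765 + 0.5144 = 2.1909 pm

(Intermediate values are shown rounded; full precision is carried through to the final answer.)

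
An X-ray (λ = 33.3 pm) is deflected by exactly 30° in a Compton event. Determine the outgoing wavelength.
33.6251 pm

Using the Compton formula: λ' = λ + λ_C(1 − cos θ)

For θ = 30°, cos θ = √3/2 (exact) ≈ 0.8660, so:
1 − cos 30° = 1 − (√3/2) ≈ 0.1340

Δλ = λ_C × 0.1340 = 2.4263 × 0.1340 = 0.3251 pm

λ' = 33.3 + 0.3251 = 33.6251 pm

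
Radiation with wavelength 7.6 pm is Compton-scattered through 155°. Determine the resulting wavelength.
12.2253 pm

Using the Compton scattering formula:
λ' = λ + Δλ = λ + λ_C(1 - cos θ)

Given:
- Initial wavelength λ = 7.6 pm
- Scattering angle θ = 155°
- Compton wavelength λ_C ≈ 2.4263 pm

Calculate the shift:
Δλ = 2.4263 × (1 - cos(155°))
Δλ = 2.4263 × 1.9063
Δλ = 4.6253 pm

Final wavelength:
λ' = 7.6 + 4.6253 = 12.2253 pm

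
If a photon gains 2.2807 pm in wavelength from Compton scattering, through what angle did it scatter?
86.56°

From the Compton formula Δλ = λ_C(1 - cos θ), we can solve for θ:

cos θ = 1 - Δλ/λ_C

Given:
- Δλ = 2.2807 pm
- λ_C = h/(m_e·c) ≈ 2.42631024 pm

cos θ = 1 - 2.2807/2.42631024
cos θ = 1 - 0.939987
cos θ = 0.060013

θ = arccos(0.060013)
θ = 86.56°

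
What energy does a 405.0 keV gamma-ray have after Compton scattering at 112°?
193.8295 keV

First convert energy to wavelength:
λ = hc/E, with hc ≈ 1239.842 keV·pm (i.e. 1239.842 eV·nm)

For E = 405.0 keV = 405000 eV:
λ = 1239.842 keV·pm / 405.0 keV
λ = 3.0613 pm

Calculate the Compton shift:
Δλ = λ_C(1 - cos(112°)) = 2.4263 × 1.3746
Δλ = 3.3352 pm

Final wavelength:
λ' = 3.0613 + 3.3352 = 6.3966 pm

Final energy:
E' = hc/λ' = 1239.842 / 6.3966 = 193.8295 keV

(Intermediate values are shown rounded; full precision is carried through to the final answer.)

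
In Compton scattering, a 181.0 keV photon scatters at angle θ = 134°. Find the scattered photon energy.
113.1065 keV

First convert energy to wavelength:
λ = hc/E, with hc ≈ 1239.842 keV·pm (i.e. 1239.842 eV·nm)

For E = 181.0 keV = 181000 eV:
λ = 1239.842 keV·pm / 181.0 keV
λ = 6.8500 pm

Calculate the Compton shift:
Δλ = λ_C(1 - cos(134°)) = 2.4263 × 1.6947
Δλ = 4.1118 pm

Final wavelength:
λ' = 6.8500 + 4.1118 = 10.9617 pm

Final energy:
E' = hc/λ' = 1239.842 / 10.9617 = 113.1065 keV

(Intermediate values are shown rounded; full precision is carried through to the final answer.)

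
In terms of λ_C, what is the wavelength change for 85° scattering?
0.9128 λ_C

The Compton shift formula is:
Δλ = λ_C(1 - cos θ)

Dividing both sides by λ_C:
Δλ/λ_C = 1 - cos θ

For θ = 85°:
Δλ/λ_C = 1 - cos(85°)
Δλ/λ_C = 1 - 0.0872
Δλ/λ_C = 0.9128

This means the shift is 0.9128 × λ_C = 2.2148 pm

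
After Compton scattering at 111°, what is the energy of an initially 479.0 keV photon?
210.7063 keV

First convert energy to wavelength:
λ = hc/E, with hc ≈ 1239.842 keV·pm (i.e. 1239.842 eV·nm)

For E = 479.0 keV = 479000 eV:
λ = 1239.842 keV·pm / 479.0 keV
λ = 2.5884 pm

Calculate the Compton shift:
Δλ = λ_C(1 - cos(111°)) = 2.4263 × 1.3584
Δλ = 3.2958 pm

Final wavelength:
λ' = 2.5884 + 3.2958 = 5.8842 pm

Final energy:
E' = hc/λ' = 1239.842 / 5.8842 = 210.7063 keV

(Intermediate values are shown rounded; full precision is carried through to the final answer.)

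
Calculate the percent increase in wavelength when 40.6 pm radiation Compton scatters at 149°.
11.0987%

Calculate the Compton shift:
Δλ = λ_C(1 - cos(149°))
Δλ = 2.4263 × (1 - cos(149°))
Δλ = 2.4263 × 1.8572
Δλ = 4.5061 pm

Percentage change:
(Δλ/λ₀) × 100 = (4.5061/40.6) × 100
= 11.0987%

(Intermediate values are shown rounded; full precision is carried through to the final answer.)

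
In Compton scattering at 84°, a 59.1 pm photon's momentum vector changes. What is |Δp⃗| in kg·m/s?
1.4741e-23 kg·m/s

Photon momentum magnitude is p = h/λ.

Initial momentum:
p₀ = h/λ = 6.6261e-34/5.9100e-11 = 1.1212e-23 kg·m/s

After scattering:
λ' = λ + Δλ = 59.1 + 2.1727 = 61.2727 pm
p' = h/λ' = 6.6261e-34/6.1273e-11 = 1.0814e-23 kg·m/s

Momentum is a vector; the scattered photon's direction makes angle θ = 84° with the incident direction. The magnitude of the vector change Δp⃗ = p⃗₀ − p⃗' is found from the law of cosines:
|Δp⃗|² = p₀² + p'² − 2p₀p'cos θ
|Δp⃗|² = (1.1212e-23)² + (1.0814e-23)² − 2·1.1212e-23·1.0814e-23·cos(84°)
|Δp⃗| = 1.4741e-23 kg·m/s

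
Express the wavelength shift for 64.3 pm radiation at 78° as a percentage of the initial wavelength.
2.9889%

Calculate the Compton shift:
Δλ = λ_C(1 - cos(78°))
Δλ = 2.4263 × (1 - cos(78°))
Δλ = 2.4263 × 0.7921
Δλ = 1.9219 pm

Percentage change:
(Δλ/λ₀) × 100 = (1.9219/64.3) × 100
= 2.9889%

(Intermediate values are shown rounded; full precision is carried through to the final answer.)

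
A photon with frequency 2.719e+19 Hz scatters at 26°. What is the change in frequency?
5.924e+17 Hz (decrease)

Convert frequency to wavelength (c = 299792458 m/s):
λ₀ = c/f₀ = 299792458/2.719e+19 = 1.1025835e-11 m = 11.0258 pm

Calculate Compton shift:
Δλ = λ_C(1 - cos(26°)) = 0.2456 pm

Final wavelength:
λ' = λ₀ + Δλ = 11.0258 + 0.2456 = 11.2714 pm

Final frequency:
f' = c/λ' = 299792458/1.1271392e-11 = 2.6597642e+19 Hz

Frequency shift (decrease):
Δf = f₀ - f' = 2.719e+19 - 2.6597642e+19 = 5.924e+17 Hz

(Intermediate values are shown rounded; full precision is carried through to the final answer.)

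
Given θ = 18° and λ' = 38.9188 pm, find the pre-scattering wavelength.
38.8000 pm

From λ' = λ + Δλ, we have λ = λ' - Δλ

First calculate the Compton shift:
Δλ = λ_C(1 - cos θ)
Δλ = 2.4263 × (1 - cos(18°))
Δλ = 2.4263 × 0.0489
Δλ = 0.1188 pm

Initial wavelength:
λ = λ' - Δλ
λ = 38.9188 - 0.1188
λ = 38.8000 pm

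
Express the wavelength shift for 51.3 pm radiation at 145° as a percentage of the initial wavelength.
8.6040%

Calculate the Compton shift:
Δλ = λ_C(1 - cos(145°))
Δλ = 2.4263 × (1 - cos(145°))
Δλ = 2.4263 × 1.8192
Δλ = 4.4138 pm

Percentage change:
(Δλ/λ₀) × 100 = (4.4138/51.3) × 100
= 8.6040%

(Intermediate values are shown rounded; full precision is carried through to the final answer.)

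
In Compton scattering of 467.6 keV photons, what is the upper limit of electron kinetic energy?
302.3785 keV

Maximum energy transfer occurs at θ = 180° (backscattering).

Initial photon: E₀ = 467.6 keV → λ₀ = 2.6515 pm

Maximum Compton shift (at 180°):
Δλ_max = 2λ_C = 2 × 2.4263 = 4.8526 pm

Final wavelength:
λ' = 2.6515 + 4.8526 = 7.5041 pm

Minimum photon energy (maximum energy to electron):
E'_min = hc/λ' = 165.2215 keV

Maximum electron kinetic energy:
K_max = E₀ - E'_min = 467.6000 - 165.2215 = 302.3785 keV

(Intermediate values are shown rounded; full precision is carried through to the final answer.)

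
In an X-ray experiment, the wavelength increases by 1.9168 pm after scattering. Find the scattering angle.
77.88°

From the Compton formula Δλ = λ_C(1 - cos θ), we can solve for θ:

cos θ = 1 - Δλ/λ_C

Given:
- Δλ = 1.9168 pm
- λ_C = h/(m_e·c) ≈ 2.42631024 pm

cos θ = 1 - 1.9168/2.42631024
cos θ = 1 - 0.790006
cos θ = 0.209994

θ = arccos(0.209994)
θ = 77.88°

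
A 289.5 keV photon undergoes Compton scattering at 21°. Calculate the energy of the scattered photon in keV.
279.0014 keV

First convert energy to wavelength:
λ = hc/E, with hc ≈ 1239.842 keV·pm (i.e. 1239.842 eV·nm)

For E = 289.5 keV = 289500 eV:
λ = 1239.842 keV·pm / 289.5 keV
λ = 4.2827 pm

Calculate the Compton shift:
Δλ = λ_C(1 - cos(21°)) = 2.4263 × 0.0664
Δλ = 0.1612 pm

Final wavelength:
λ' = 4.2827 + 0.1612 = 4.4439 pm

Final energy:
E' = hc/λ' = 1239.842 / 4.4439 = 279.0014 keV

(Intermediate values are shown rounded; full precision is carried through to the final answer.)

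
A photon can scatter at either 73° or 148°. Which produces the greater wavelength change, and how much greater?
148° produces the larger shift by a factor of 2.612

Calculate both shifts using Δλ = λ_C(1 - cos θ):

For θ₁ = 73°:
Δλ₁ = 2.4263 × (1 - cos(73°))
Δλ₁ = 2.4263 × 0.7076
Δλ₁ = 1.7169 pm

For θ₂ = 148°:
Δλ₂ = 2.4263 × (1 - cos(148°))
Δλ₂ = 2.4263 × 1.8480
Δλ₂ = 4.4839 pm

The 148° angle produces the larger shift.
Ratio: 4.4839/1.7169 = 2.612

(Intermediate values are shown rounded; full precision is carried through to the final answer.)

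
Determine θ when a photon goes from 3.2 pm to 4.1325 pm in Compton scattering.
52.00°

First find the wavelength shift:
Δλ = λ' - λ = 4.1325 - 3.2 = 0.9325 pm

Using Δλ = λ_C(1 - cos θ), with λ_C = h/(m_e·c) ≈ 2.42631024 pm:
cos θ = 1 - Δλ/λ_C
cos θ = 1 - 0.9325/2.42631024
cos θ = 0.615672

θ = arccos(0.615672)
θ = 52.00°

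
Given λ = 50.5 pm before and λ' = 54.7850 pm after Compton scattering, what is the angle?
140.00°

First find the wavelength shift:
Δλ = λ' - λ = 54.7850 - 50.5 = 4.2850 pm

Using Δλ = λ_C(1 - cos θ), with λ_C = h/(m_e·c) ≈ 2.42631024 pm:
cos θ = 1 - Δλ/λ_C
cos θ = 1 - 4.2850/2.42631024
cos θ = -0.766056

θ = arccos(-0.766056)
θ = 140.00°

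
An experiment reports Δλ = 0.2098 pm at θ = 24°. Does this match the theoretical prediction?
Yes, consistent

Calculate the expected shift for θ = 24°:

Δλ_expected = λ_C(1 - cos(24°))
Δλ_expected = 2.4263 × (1 - cos(24°))
Δλ_expected = 2.4263 × 0.0865
Δλ_expected = 0.2098 pm

Given shift: 0.2098 pm
Expected shift: 0.2098 pm
Difference: 0.0000 pm

The values match. This is consistent with Compton scattering at the stated angle.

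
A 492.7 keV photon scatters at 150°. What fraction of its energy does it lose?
0.6428 (or 64.28%)

Calculate initial and final photon energies:

Initial: E₀ = 492.7 keV → λ₀ = 2.5164 pm
Compton shift: Δλ = 4.5276 pm
Final wavelength: λ' = 7.0440 pm
Final energy: E' = 176.0144 keV

Fractional energy loss:
(E₀ - E')/E₀ = (492.7000 - 176.0144)/492.7000
= 316.6856/492.7000
= 0.6428
= 64.28%

(Intermediate values are shown rounded; full precision is carried through to the final answer.)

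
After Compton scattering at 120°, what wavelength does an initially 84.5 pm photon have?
88.1395 pm

Using the Compton formula: λ' = λ + λ_C(1 − cos θ)

For θ = 120°, cos θ = -1/2 (exact) = -0.5000, so:
1 − cos 120° = 1 − (-1/2) = 1.5000

Δλ = λ_C × 1.5000 = 2.4263 × 1.5000 = 3.6395 pm

λ' = 84.5 + 3.6395 = 88.1395 pm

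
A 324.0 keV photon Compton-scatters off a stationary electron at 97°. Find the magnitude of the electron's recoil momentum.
2.1093e-22 kg·m/s

The electron is initially at rest, so by conservation of momentum:
p⃗_e = p⃗₀ − p⃗'  (incident photon momentum minus scattered photon momentum)

Photon momentum magnitudes (p = h/λ = E/c):
λ₀ = hc/E₀ = 3.8267 pm → p₀ = h/λ₀ = 1.7315e-22 kg·m/s
Δλ = λ_C(1 − cos 97°) = 2.7220 pm
λ' = 6.5487 pm → p' = h/λ' = 1.0118e-22 kg·m/s

The scattered photon makes angle θ = 97° with the incident direction, so by the law of cosines:
|p⃗_e|² = p₀² + p'² − 2p₀p'cos θ
|p⃗_e|² = (1.7315e-22)² + (1.0118e-22)² − 2·1.7315e-22·1.0118e-22·cos(97°)
|p⃗_e| = 2.1093e-22 kg·m/s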